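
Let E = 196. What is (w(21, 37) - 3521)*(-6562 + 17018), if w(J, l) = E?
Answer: -34766200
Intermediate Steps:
w(J, l) = 196
(w(21, 37) - 3521)*(-6562 + 17018) = (196 - 3521)*(-6562 + 17018) = -3325*10456 = -34766200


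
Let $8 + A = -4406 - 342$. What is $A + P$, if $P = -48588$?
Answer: $-53344$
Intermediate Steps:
$A = -4756$ ($A = -8 - 4748 = -4756$)
$A + P = -4756 - 48588 = -53344$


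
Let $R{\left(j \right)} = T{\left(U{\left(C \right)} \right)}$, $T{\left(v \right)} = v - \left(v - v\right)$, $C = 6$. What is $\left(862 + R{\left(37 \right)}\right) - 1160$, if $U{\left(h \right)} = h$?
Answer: $-292$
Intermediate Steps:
$T{\left(v \right)} = v$ ($T{\left(v \right)} = v - 0 = v + 0 = v$)
$R{\left(j \right)} = 6$
$\left(862 + R{\left(37 \right)}\right) - 1160 = \left(862 + 6\right) - 1160 = 868 - 1160 = -292$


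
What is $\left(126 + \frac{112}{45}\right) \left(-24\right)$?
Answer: $- \frac{46256}{15} \approx -3083.7$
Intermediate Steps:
$\left(126 + \frac{112}{45}\right) \left(-24\right) = \frac{5782}{45} \left(-24\right) = - \frac{46256}{15}$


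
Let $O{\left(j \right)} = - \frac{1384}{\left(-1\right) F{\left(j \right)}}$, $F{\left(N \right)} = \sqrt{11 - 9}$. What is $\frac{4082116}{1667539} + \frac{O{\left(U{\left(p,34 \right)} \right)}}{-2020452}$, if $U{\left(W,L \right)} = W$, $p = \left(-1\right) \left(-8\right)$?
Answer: $\frac{4082116}{1667539} - \frac{173 \sqrt{2}}{505113} \approx 2.4475$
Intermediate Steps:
$F{\left(N \right)} = \sqrt{2}$
$p = 8$
$O{\left(j \right)} = 692 \sqrt{2}$ ($O{\left(j \right)} = - \frac{1384}{\left(-1\right) \sqrt{2}} = - 1384 \left(- \frac{\sqrt{2}}{2}\right) = 692 \sqrt{2}$)
$\frac{4082116}{1667539} + \frac{O{\left(U{\left(p,34 \right)} \right)}}{-2020452} = \frac{4082116}{1667539} + \frac{692 \sqrt{2}}{-2020452} = 4082116 \cdot \frac{1}{1667539} + 692 \sqrt{2} \left(- \frac{1}{2020452}\right) = \frac{4082116}{1667539} - \frac{173 \sqrt{2}}{505113}$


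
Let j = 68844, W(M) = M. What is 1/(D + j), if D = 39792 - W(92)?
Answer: 1/108544 ≈ 9.2128e-6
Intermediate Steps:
D = 39700 (D = 39792 - 1*92 = 39792 - 92 = 39700)
1/(D + j) = 1/(39700 + 68844) = 1/108544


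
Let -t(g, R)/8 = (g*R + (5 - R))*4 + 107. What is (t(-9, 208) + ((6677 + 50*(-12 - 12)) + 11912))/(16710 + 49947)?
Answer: 82933/66657 ≈ 1.2442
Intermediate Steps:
t(g, R) = -1016 + 32*R - 32*R*g (t(g, R) = -8*((g*R + (5 - R))*4 + 107) = -8*((R*g + (5 - R))*4 + 107) = -8*((5 - R + R*g)*4 + 107) = -8*((20 - 4*R + 4*R*g) + 107) = -8*(127 - 4*R + 4*R*g) = -1016 + 32*R - 32*R*g)
(t(-9, 208) + ((6677 + 50*(-12 - 12)) + 11912))/(16710 + 49947) = ((-1016 + 32*208 - 32*208*(-9)) + ((6677 + 50*(-12 - 12)) + 11912))/(16710 + 49947) = ((-1016 + 6656 + 59904) + ((6677 + 50*(-24)) + 11912))/66657 = (65544 + ((6677 - 1200) + 11912))*(1/66657) = (65544 + (5477 + 11912))*(1/66657) = (65544 + 17389)*(1/66657) = 82933*(1/66657) = 82933/66657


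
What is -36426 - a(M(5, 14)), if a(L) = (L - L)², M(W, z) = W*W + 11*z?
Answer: -36426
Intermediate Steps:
M(W, z) = W² + 11*z
a(L) = 0 (a(L) = 0² = 0)
-36426 - a(M(5, 14)) = -36426 - 1*0 = -36426 + 0 = -36426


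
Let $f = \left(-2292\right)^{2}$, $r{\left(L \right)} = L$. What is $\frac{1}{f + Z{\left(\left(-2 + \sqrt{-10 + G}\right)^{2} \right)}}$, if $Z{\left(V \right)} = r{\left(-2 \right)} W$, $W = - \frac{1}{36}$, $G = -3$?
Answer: $\frac{18}{94558753} \approx 1.9036 \cdot 10^{-7}$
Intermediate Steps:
$W = - \frac{1}{36}$ ($W = \left(-1\right) \frac{1}{36} = - \frac{1}{36} \approx -0.027778$)
$Z{\left(V \right)} = \frac{1}{18}$ ($Z{\left(V \right)} = \left(-2\right) \left(- \frac{1}{36}\right) = \frac{1}{18}$)
$f = 5253264$
$\frac{1}{f + Z{\left(\left(-2 + \sqrt{-10 + G}\right)^{2} \right)}} = \frac{1}{5253264 + \frac{1}{18}} = \frac{1}{\frac{94558753}{18}} = \frac{18}{94558753}$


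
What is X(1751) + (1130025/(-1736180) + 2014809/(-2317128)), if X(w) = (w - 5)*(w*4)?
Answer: 819943347573730759/67049188184 ≈ 1.2229e+7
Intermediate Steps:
X(w) = 4*w*(-5 + w) (X(w) = (-5 + w)*(4*w) = 4*w*(-5 + w))
X(1751) + (1130025/(-1736180) + 2014809/(-2317128)) = 4*1751*(-5 + 1751) + (1130025/(-1736180) + 2014809/(-2317128)) = 4*1751*1746 + (1130025*(-1/1736180) + 2014809*(-1/2317128)) = 12228984 + (-226005/347236 - 671603/772376) = 12228984 - 101941394297/67049188184 = 819943347573730759/67049188184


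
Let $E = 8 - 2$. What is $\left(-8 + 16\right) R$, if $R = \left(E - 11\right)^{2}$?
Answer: $200$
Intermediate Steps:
$E = 6$
$R = 25$ ($R = \left(6 - 11\right)^{2} = \left(-5\right)^{2} = 25$)
$\left(-8 + 16\right) R = \left(-8 + 16\right) 25 = 8 \cdot 25 = 200$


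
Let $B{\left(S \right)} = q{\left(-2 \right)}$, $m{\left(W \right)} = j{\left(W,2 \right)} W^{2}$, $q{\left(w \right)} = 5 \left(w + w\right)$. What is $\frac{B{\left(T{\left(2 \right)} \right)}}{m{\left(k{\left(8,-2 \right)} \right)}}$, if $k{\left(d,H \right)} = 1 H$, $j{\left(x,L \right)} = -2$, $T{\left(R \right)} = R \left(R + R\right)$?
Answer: $\frac{5}{2} \approx 2.5$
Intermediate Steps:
$T{\left(R \right)} = 2 R^{2}$ ($T{\left(R \right)} = R 2 R = 2 R^{2}$)
$q{\left(w \right)} = 10 w$ ($q{\left(w \right)} = 5 \cdot 2 w = 10 w$)
$k{\left(d,H \right)} = H$
$m{\left(W \right)} = - 2 W^{2}$
$B{\left(S \right)} = -20$ ($B{\left(S \right)} = 10 \left(-2\right) = -20$)
$\frac{B{\left(T{\left(2 \right)} \right)}}{m{\left(k{\left(8,-2 \right)} \right)}} = - \frac{20}{\left(-2\right) \left(-2\right)^{2}} = - \frac{20}{\left(-2\right) 4} = - \frac{20}{-8} = \left(-20\right) \left(- \frac{1}{8}\right) = \frac{5}{2}$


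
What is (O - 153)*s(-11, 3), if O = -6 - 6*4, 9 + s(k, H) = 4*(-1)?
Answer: 2379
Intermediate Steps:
s(k, H) = -13 (s(k, H) = -9 + 4*(-1) = -9 - 4 = -13)
O = -30 (O = -6 - 24 = -30)
(O - 153)*s(-11, 3) = (-30 - 153)*(-13) = -183*(-13) = 2379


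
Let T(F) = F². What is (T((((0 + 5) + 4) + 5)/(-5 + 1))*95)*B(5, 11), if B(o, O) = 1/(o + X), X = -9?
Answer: -4655/16 ≈ -290.94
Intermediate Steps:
B(o, O) = 1/(-9 + o) (B(o, O) = 1/(o - 9) = 1/(-9 + o))
(T((((0 + 5) + 4) + 5)/(-5 + 1))*95)*B(5, 11) = (((((0 + 5) + 4) + 5)/(-5 + 1))²*95)/(-9 + 5) = ((((5 + 4) + 5)/(-4))²*95)/(-4) = (((9 + 5)*(-¼))²*95)*(-¼) = ((14*(-¼))²*95)*(-¼) = ((-7/2)²*95)*(-¼) = ((49/4)*95)*(-¼) = (4655/4)*(-¼) = -4655/16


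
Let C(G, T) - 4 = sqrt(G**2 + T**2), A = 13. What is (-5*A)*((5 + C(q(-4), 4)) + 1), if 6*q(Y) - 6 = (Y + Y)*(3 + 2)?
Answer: -650 - 65*sqrt(433)/3 ≈ -1100.9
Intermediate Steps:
q(Y) = 1 + 5*Y/3 (q(Y) = 1 + ((Y + Y)*(3 + 2))/6 = 1 + ((2*Y)*5)/6 = 1 + (10*Y)/6 = 1 + 5*Y/3)
C(G, T) = 4 + sqrt(G**2 + T**2)
(-5*A)*((5 + C(q(-4), 4)) + 1) = (-5*13)*((5 + (4 + sqrt((1 + (5/3)*(-4))**2 + 4**2))) + 1) = -65*((5 + (4 + sqrt((1 - 20/3)**2 + 16))) + 1) = -65*((5 + (4 + sqrt((-17/3)**2 + 16))) + 1) = -65*((5 + (4 + sqrt(289/9 + 16))) + 1) = -65*((5 + (4 + sqrt(433/9))) + 1) = -65*((5 + (4 + sqrt(433)/3)) + 1) = -65*((9 + sqrt(433)/3) + 1) = -65*(10 + sqrt(433)/3) = -650 - 65*sqrt(433)/3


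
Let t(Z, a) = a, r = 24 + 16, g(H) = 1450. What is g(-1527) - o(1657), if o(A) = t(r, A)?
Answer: -207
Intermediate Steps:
r = 40
o(A) = A
g(-1527) - o(1657) = 1450 - 1*1657 = 1450 - 1657 = -207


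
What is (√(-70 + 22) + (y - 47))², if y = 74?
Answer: 681 + 216*I*√3 ≈ 681.0 + 374.12*I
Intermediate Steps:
(√(-70 + 22) + (y - 47))² = (√(-70 + 22) + (74 - 47))² = (√(-48) + 27)² = (4*I*√3 + 27)² = (27 + 4*I*√3)²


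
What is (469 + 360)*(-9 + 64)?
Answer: 45595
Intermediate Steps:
(469 + 360)*(-9 + 64) = 829*55 = 45595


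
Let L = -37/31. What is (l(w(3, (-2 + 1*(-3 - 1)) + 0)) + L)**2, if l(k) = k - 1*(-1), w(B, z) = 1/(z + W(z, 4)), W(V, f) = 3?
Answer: 2401/8649 ≈ 0.27760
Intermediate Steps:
w(B, z) = 1/(3 + z) (w(B, z) = 1/(z + 3) = 1/(3 + z))
l(k) = 1 + k (l(k) = k + 1 = 1 + k)
L = -37/31 (L = -37*1/31 = -37/31 ≈ -1.1935)
(l(w(3, (-2 + 1*(-3 - 1)) + 0)) + L)**2 = ((1 + 1/(3 + ((-2 + 1*(-3 - 1)) + 0))) - 37/31)**2 = ((1 + 1/(3 + ((-2 + 1*(-4)) + 0))) - 37/31)**2 = ((1 + 1/(3 + ((-2 - 4) + 0))) - 37/31)**2 = ((1 + 1/(3 + (-6 + 0))) - 37/31)**2 = ((1 + 1/(3 - 6)) - 37/31)**2 = ((1 + 1/(-3)) - 37/31)**2 = ((1 - 1/3) - 37/31)**2 = (2/3 - 37/31)**2 = (-49/93)**2 = 2401/8649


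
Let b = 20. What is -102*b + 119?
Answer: -1921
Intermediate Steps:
-102*b + 119 = -102*20 + 119 = -2040 + 119 = -1921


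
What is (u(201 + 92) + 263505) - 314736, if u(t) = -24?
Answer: -51255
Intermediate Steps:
(u(201 + 92) + 263505) - 314736 = (-24 + 263505) - 314736 = 263481 - 314736 = -51255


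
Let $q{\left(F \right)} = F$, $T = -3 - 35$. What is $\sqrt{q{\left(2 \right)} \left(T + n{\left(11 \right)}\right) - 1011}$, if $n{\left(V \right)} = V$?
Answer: $i \sqrt{1065} \approx 32.634 i$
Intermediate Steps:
$T = -38$
$\sqrt{q{\left(2 \right)} \left(T + n{\left(11 \right)}\right) - 1011} = \sqrt{2 \left(-38 + 11\right) - 1011} = \sqrt{2 \left(-27\right) - 1011} = \sqrt{-54 - 1011} = \sqrt{-1065} = i \sqrt{1065}$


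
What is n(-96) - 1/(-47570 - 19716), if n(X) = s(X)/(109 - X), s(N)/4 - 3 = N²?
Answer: 2481238741/13793630 ≈ 179.88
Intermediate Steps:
s(N) = 12 + 4*N²
n(X) = (12 + 4*X²)/(109 - X)
n(-96) - 1/(-47570 - 19716) = 4*(-3 - 1*(-96)²)/(-109 - 96) - 1/(-47570 - 19716) = 4*(-3 - 1*9216)/(-205) - 1/(-67286) = 4*(-1/205)*(-3 - 9216) - 1*(-1/67286) = 4*(-1/205)*(-9219) + 1/67286 = 36876/205 + 1/67286 = 2481238741/13793630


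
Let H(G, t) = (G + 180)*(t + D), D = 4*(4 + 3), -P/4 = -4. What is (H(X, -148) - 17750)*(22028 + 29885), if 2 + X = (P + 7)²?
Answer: -5325754670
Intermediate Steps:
P = 16 (P = -4*(-4) = 16)
D = 28 (D = 4*7 = 28)
X = 527 (X = -2 + (16 + 7)² = -2 + 23² = -2 + 529 = 527)
H(G, t) = (28 + t)*(180 + G) (H(G, t) = (G + 180)*(t + 28) = (180 + G)*(28 + t) = (28 + t)*(180 + G))
(H(X, -148) - 17750)*(22028 + 29885) = ((5040 + 28*527 + 180*(-148) + 527*(-148)) - 17750)*(22028 + 29885) = ((5040 + 14756 - 26640 - 77996) - 17750)*51913 = (-84840 - 17750)*51913 = -102590*51913 = -5325754670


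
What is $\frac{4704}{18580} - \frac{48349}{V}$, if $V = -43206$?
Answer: $\frac{275391361}{200691870} \approx 1.3722$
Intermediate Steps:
$\frac{4704}{18580} - \frac{48349}{V} = \frac{4704}{18580} - \frac{48349}{-43206} = 4704 \cdot \frac{1}{18580} - - \frac{48349}{43206} = \frac{1176}{4645} + \frac{48349}{43206} = \frac{275391361}{200691870}$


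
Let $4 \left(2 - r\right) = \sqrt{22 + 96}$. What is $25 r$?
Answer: $50 - \frac{25 \sqrt{118}}{4} \approx -17.892$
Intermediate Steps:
$r = 2 - \frac{\sqrt{118}}{4}$ ($r = 2 - \frac{\sqrt{22 + 96}}{4} = 2 - \frac{\sqrt{118}}{4} \approx -0.7157$)
$25 r = 25 \left(2 - \frac{\sqrt{118}}{4}\right) = 50 - \frac{25 \sqrt{118}}{4}$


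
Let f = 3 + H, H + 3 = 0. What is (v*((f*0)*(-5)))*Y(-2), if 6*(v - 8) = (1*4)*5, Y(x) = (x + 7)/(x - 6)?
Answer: 0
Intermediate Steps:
H = -3 (H = -3 + 0 = -3)
Y(x) = (7 + x)/(-6 + x)
f = 0 (f = 3 - 3 = 0)
v = 34/3 (v = 8 + ((1*4)*5)/6 = 8 + (4*5)/6 = 8 + (1/6)*20 = 8 + 10/3 = 34/3 ≈ 11.333)
(v*((f*0)*(-5)))*Y(-2) = (34*((0*0)*(-5))/3)*((7 - 2)/(-6 - 2)) = (34*(0*(-5))/3)*(5/(-8)) = ((34/3)*0)*(-1/8*5) = 0*(-5/8) = 0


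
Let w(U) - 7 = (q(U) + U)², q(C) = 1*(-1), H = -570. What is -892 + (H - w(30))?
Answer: -2310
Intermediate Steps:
q(C) = -1
w(U) = 7 + (-1 + U)²
-892 + (H - w(30)) = -892 + (-570 - (7 + (-1 + 30)²)) = -892 + (-570 - (7 + 29²)) = -892 + (-570 - (7 + 841)) = -892 + (-570 - 1*848) = -892 + (-570 - 848) = -892 - 1418 = -2310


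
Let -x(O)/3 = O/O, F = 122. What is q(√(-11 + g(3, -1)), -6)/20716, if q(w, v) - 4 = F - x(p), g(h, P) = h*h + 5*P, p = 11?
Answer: 129/20716 ≈ 0.0062271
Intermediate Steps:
g(h, P) = h² + 5*P
x(O) = -3 (x(O) = -3*O/O = -3*1 = -3)
q(w, v) = 129 (q(w, v) = 4 + (122 - 1*(-3)) = 4 + (122 + 3) = 4 + 125 = 129)
q(√(-11 + g(3, -1)), -6)/20716 = 129/20716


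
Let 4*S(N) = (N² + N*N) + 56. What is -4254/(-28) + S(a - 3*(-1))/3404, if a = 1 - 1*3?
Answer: 7240511/47656 ≈ 151.93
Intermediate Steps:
a = -2 (a = 1 - 3 = -2)
S(N) = 14 + N²/2 (S(N) = ((N² + N*N) + 56)/4 = ((N² + N²) + 56)/4 = (2*N² + 56)/4 = (56 + 2*N²)/4 = 14 + N²/2)
-4254/(-28) + S(a - 3*(-1))/3404 = -4254/(-28) + (14 + (-2 - 3*(-1))²/2)/3404 = -4254*(-1/28) + (14 + (-2 + 3)²/2)*(1/3404) = 2127/14 + (14 + (½)*1²)*(1/3404) = 2127/14 + (14 + (½)*1)*(1/3404) = 2127/14 + (14 + ½)*(1/3404) = 2127/14 + (29/2)*(1/3404) = 2127/14 + 29/6808 = 7240511/47656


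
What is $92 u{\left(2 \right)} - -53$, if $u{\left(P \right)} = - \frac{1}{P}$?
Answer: $7$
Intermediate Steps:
$92 u{\left(2 \right)} - -53 = 92 \left(- \frac{1}{2}\right) - -53 = 92 \left(\left(-1\right) \frac{1}{2}\right) + \left(-12 + 65\right) = 92 \left(- \frac{1}{2}\right) + 53 = -46 + 53 = 7$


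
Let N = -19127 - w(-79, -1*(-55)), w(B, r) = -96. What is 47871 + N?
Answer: 28840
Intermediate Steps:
N = -19031 (N = -19127 - 1*(-96) = -19127 + 96 = -19031)
47871 + N = 47871 - 19031 = 28840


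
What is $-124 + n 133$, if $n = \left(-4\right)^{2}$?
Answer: $2004$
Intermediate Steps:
$n = 16$
$-124 + n 133 = -124 + 16 \cdot 133 = -124 + 2128 = 2004$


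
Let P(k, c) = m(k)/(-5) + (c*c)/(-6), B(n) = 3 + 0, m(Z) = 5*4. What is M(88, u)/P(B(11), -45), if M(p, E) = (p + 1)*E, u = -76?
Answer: 13528/683 ≈ 19.807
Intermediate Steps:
M(p, E) = E*(1 + p) (M(p, E) = (1 + p)*E = E*(1 + p))
m(Z) = 20
B(n) = 3
P(k, c) = -4 - c**2/6 (P(k, c) = 20/(-5) + (c*c)/(-6) = 20*(-1/5) + c**2*(-1/6) = -4 - c**2/6)
M(88, u)/P(B(11), -45) = (-76*(1 + 88))/(-4 - 1/6*(-45)**2) = (-76*89)/(-4 - 1/6*2025) = -6764/(-4 - 675/2) = -6764/(-683/2) = -6764*(-2/683) = 13528/683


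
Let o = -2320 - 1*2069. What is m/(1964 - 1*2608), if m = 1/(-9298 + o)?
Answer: 1/8814428 ≈ 1.1345e-7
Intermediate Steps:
o = -4389 (o = -2320 - 2069 = -4389)
m = -1/13687 (m = 1/(-9298 - 4389) = 1/(-13687) = -1/13687 ≈ -7.3062e-5)
m/(1964 - 1*2608) = -1/(13687*(1964 - 1*2608)) = -1/(13687*(1964 - 2608)) = -1/13687/(-644) = -1/13687*(-1/644) = 1/8814428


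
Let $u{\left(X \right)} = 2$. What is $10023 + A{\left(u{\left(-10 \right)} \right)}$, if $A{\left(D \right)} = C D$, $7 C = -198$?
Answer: $\frac{69765}{7} \approx 9966.4$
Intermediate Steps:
$C = - \frac{198}{7}$ ($C = \frac{1}{7} \left(-198\right) = - \frac{198}{7} \approx -28.286$)
$A{\left(D \right)} = - \frac{198 D}{7}$
$10023 + A{\left(u{\left(-10 \right)} \right)} = 10023 - \frac{396}{7} = \frac{69765}{7}$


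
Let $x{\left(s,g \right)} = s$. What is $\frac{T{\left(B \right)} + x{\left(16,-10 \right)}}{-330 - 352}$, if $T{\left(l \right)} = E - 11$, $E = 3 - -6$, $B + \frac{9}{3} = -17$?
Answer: $- \frac{7}{341} \approx -0.020528$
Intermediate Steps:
$B = -20$ ($B = -3 - 17 = -20$)
$E = 9$ ($E = 3 + 6 = 9$)
$T{\left(l \right)} = -2$ ($T{\left(l \right)} = 9 - 11 = -2$)
$\frac{T{\left(B \right)} + x{\left(16,-10 \right)}}{-330 - 352} = \frac{-2 + 16}{-330 - 352} = \frac{14}{-682} = 14 \left(- \frac{1}{682}\right) = - \frac{7}{341}$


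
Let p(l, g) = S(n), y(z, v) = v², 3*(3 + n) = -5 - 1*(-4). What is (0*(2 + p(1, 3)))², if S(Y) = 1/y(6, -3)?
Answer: 0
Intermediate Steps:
n = -10/3 (n = -3 + (-5 - 1*(-4))/3 = -3 + (-5 + 4)/3 = -3 + (⅓)*(-1) = -3 - ⅓ = -10/3 ≈ -3.3333)
S(Y) = ⅑ (S(Y) = 1/((-3)²) = 1/9 = ⅑)
p(l, g) = ⅑
(0*(2 + p(1, 3)))² = (0*(2 + ⅑))² = (0*(19/9))² = 0² = 0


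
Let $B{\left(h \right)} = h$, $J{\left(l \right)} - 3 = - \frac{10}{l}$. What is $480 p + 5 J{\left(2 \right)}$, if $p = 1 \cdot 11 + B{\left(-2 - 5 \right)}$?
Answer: $1910$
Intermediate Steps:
$J{\left(l \right)} = 3 - \frac{10}{l}$
$p = 4$ ($p = 1 \cdot 11 - 7 = 11 - 7 = 4$)
$480 p + 5 J{\left(2 \right)} = 480 \cdot 4 + 5 \left(3 - \frac{10}{2}\right) = 1920 + 5 \left(3 - 5\right) = 1920 + 5 \left(-2\right) = 1920 - 10 = 1910$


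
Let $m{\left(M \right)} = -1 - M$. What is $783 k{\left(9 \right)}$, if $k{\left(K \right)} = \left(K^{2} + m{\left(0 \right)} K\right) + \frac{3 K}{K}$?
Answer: $58725$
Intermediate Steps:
$k{\left(K \right)} = 3 + K^{2} - K$ ($k{\left(K \right)} = \left(K^{2} + \left(-1 - 0\right) K\right) + \frac{3 K}{K} = \left(K^{2} + \left(-1 + 0\right) K\right) + 3 = \left(K^{2} - K\right) + 3 = 3 + K^{2} - K$)
$783 k{\left(9 \right)} = 783 \left(3 + 9^{2} - 9\right) = 783 \left(3 + 81 - 9\right) = 783 \cdot 75 = 58725$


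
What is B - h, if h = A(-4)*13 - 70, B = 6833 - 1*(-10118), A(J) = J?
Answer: 17073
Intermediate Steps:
B = 16951 (B = 6833 + 10118 = 16951)
h = -122 (h = -4*13 - 70 = -52 - 70 = -122)
B - h = 16951 - 1*(-122) = 16951 + 122 = 17073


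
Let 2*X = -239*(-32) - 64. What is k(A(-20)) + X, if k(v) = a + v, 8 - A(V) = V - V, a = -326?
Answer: 3474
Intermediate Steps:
A(V) = 8 (A(V) = 8 - (V - V) = 8 - 1*0 = 8 + 0 = 8)
k(v) = -326 + v
X = 3792 (X = (-239*(-32) - 64)/2 = (7648 - 64)/2 = (½)*7584 = 3792)
k(A(-20)) + X = (-326 + 8) + 3792 = -318 + 3792 = 3474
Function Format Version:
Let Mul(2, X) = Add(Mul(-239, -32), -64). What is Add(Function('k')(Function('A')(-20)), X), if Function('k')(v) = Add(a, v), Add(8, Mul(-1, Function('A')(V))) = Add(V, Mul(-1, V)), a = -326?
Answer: 3474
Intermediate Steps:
Function('A')(V) = 8 (Function('A')(V) = Add(8, Mul(-1, Add(V, Mul(-1, V)))) = Add(8, Mul(-1, 0)) = Add(8, 0) = 8)
Function('k')(v) = Add(-326, v)
X = 3792 (X = Mul(Rational(1, 2), Add(Mul(-239, -32), -64)) = Mul(Rational(1, 2), Add(7648, -64)) = Mul(Rational(1, 2), 7584) = 3792)
Add(Function('k')(Function('A')(-20)), X) = Add(Add(-326, 8), 3792) = Add(-318, 3792) = 3474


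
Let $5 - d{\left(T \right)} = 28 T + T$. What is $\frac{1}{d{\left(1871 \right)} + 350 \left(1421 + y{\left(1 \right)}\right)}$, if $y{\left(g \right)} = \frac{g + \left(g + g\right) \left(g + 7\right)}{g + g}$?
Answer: $\frac{1}{446071} \approx 2.2418 \cdot 10^{-6}$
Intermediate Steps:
$d{\left(T \right)} = 5 - 29 T$ ($d{\left(T \right)} = 5 - \left(28 T + T\right) = 5 - 29 T$)
$y{\left(g \right)} = \frac{g + 2 g \left(7 + g\right)}{2 g}$
$\frac{1}{d{\left(1871 \right)} + 350 \left(1421 + y{\left(1 \right)}\right)} = \frac{1}{\left(5 - 54259\right) + 350 \left(1421 + \left(\frac{15}{2} + 1\right)\right)} = \frac{1}{\left(5 - 54259\right) + 350 \left(1421 + \frac{17}{2}\right)} = \frac{1}{-54254 + 350 \cdot \frac{2859}{2}} = \frac{1}{-54254 + 500325} = \frac{1}{446071}$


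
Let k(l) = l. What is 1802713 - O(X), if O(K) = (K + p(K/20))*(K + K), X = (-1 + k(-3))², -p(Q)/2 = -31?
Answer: 1800217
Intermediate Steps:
p(Q) = 62 (p(Q) = -2*(-31) = 62)
X = 16 (X = (-1 - 3)² = (-4)² = 16)
O(K) = 2*K*(62 + K) (O(K) = (K + 62)*(K + K) = (62 + K)*(2*K) = 2*K*(62 + K))
1802713 - O(X) = 1802713 - 2*16*(62 + 16) = 1802713 - 2*16*78 = 1802713 - 1*2496 = 1802713 - 2496 = 1800217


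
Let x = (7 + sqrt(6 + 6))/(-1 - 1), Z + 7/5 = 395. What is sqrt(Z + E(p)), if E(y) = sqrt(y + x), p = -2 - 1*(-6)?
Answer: sqrt(39360 + 50*sqrt(2)*sqrt(1 - 2*sqrt(3)))/10 ≈ 19.839 + 0.027974*I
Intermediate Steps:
Z = 1968/5 (Z = -7/5 + 395 = 1968/5 ≈ 393.60)
x = -7/2 - sqrt(3) (x = (7 + sqrt(12))/(-2) = (7 + 2*sqrt(3))*(-1/2) = -7/2 - sqrt(3) ≈ -5.2320)
p = 4 (p = -2 + 6 = 4)
E(y) = sqrt(-7/2 + y - sqrt(3)) (E(y) = sqrt(y + (-7/2 - sqrt(3))) = sqrt(-7/2 + y - sqrt(3)))
sqrt(Z + E(p)) = sqrt(1968/5 + sqrt(-14 - 4*sqrt(3) + 4*4)/2) = sqrt(1968/5 + sqrt(-14 - 4*sqrt(3) + 16)/2) = sqrt(1968/5 + sqrt(2 - 4*sqrt(3))/2)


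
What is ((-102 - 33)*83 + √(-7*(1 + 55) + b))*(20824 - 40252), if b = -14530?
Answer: 217690740 - 58284*I*√1658 ≈ 2.1769e+8 - 2.3732e+6*I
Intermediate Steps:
((-102 - 33)*83 + √(-7*(1 + 55) + b))*(20824 - 40252) = ((-102 - 33)*83 + √(-7*(1 + 55) - 14530))*(20824 - 40252) = (-135*83 + √(-7*56 - 14530))*(-19428) = (-11205 + √(-392 - 14530))*(-19428) = (-11205 + √(-14922))*(-19428) = (-11205 + 3*I*√1658)*(-19428) = 217690740 - 58284*I*√1658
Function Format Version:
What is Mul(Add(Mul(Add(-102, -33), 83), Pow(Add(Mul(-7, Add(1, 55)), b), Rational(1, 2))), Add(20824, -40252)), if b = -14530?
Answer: Add(217690740, Mul(-58284, I, Pow(1658, Rational(1, 2)))) ≈ Add(2.1769e+8, Mul(-2.3732e+6, I))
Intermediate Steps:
Mul(Add(Mul(Add(-102, -33), 83), Pow(Add(Mul(-7, Add(1, 55)), b), Rational(1, 2))), Add(20824, -40252)) = Mul(Add(Mul(Add(-102, -33), 83), Pow(Add(Mul(-7, Add(1, 55)), -14530), Rational(1, 2))), Add(20824, -40252)) = Mul(Add(Mul(-135, 83), Pow(Add(Mul(-7, 56), -14530), Rational(1, 2))), -19428) = Mul(Add(-11205, Pow(Add(-392, -14530), Rational(1, 2))), -19428) = Mul(Add(-11205, Pow(-14922, Rational(1, 2))), -19428) = Mul(Add(-11205, Mul(3, I, Pow(1658, Rational(1, 2)))), -19428) = Add(217690740, Mul(-58284, I, Pow(1658, Rational(1, 2))))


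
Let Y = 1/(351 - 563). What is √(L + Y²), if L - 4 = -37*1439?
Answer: 9*I*√29540415/212 ≈ 230.74*I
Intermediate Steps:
Y = -1/212 (Y = 1/(-212) = -1/212 ≈ -0.0047170)
L = -53239 (L = 4 - 37*1439 = 4 - 53243 = -53239)
√(L + Y²) = √(-53239 + (-1/212)²) = √(-53239 + 1/44944) = √(-2392773615/44944) = 9*I*√29540415/212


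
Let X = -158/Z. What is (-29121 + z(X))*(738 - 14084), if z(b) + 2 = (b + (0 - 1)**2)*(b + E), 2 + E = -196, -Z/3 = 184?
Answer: 14933143975739/38088 ≈ 3.9207e+8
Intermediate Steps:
Z = -552 (Z = -3*184 = -552)
X = 79/276 (X = -158/(-552) = -158*(-1/552) = 79/276 ≈ 0.28623)
E = -198 (E = -2 - 196 = -198)
z(b) = -2 + (1 + b)*(-198 + b) (z(b) = -2 + (b + (0 - 1)**2)*(b - 198) = -2 + (b + (-1)**2)*(-198 + b) = -2 + (b + 1)*(-198 + b) = -2 + (1 + b)*(-198 + b))
(-29121 + z(X))*(738 - 14084) = (-29121 + (-200 + (79/276)**2 - 197*79/276))*(738 - 14084) = (-29121 + (-200 + 6241/76176 - 15563/276))*(-13346) = (-29121 - 19524347/76176)*(-13346) = -2237845643/76176*(-13346) = 14933143975739/38088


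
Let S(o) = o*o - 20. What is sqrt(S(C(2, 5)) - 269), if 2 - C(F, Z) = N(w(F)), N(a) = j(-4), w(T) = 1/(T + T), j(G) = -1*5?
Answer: 4*I*sqrt(15) ≈ 15.492*I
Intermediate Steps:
j(G) = -5
w(T) = 1/(2*T)
N(a) = -5
C(F, Z) = 7 (C(F, Z) = 2 - 1*(-5) = 2 + 5 = 7)
S(o) = -20 + o**2 (S(o) = o**2 - 20 = -20 + o**2)
sqrt(S(C(2, 5)) - 269) = sqrt((-20 + 7**2) - 269) = sqrt((-20 + 49) - 269) = sqrt(29 - 269) = sqrt(-240) = 4*I*sqrt(15)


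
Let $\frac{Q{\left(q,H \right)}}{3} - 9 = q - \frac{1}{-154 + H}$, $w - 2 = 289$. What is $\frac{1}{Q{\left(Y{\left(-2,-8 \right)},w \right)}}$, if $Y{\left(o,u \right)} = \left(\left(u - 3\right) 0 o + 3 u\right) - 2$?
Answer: $- \frac{137}{6990} \approx -0.019599$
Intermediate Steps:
$w = 291$ ($w = 2 + 289 = 291$)
$Y{\left(o,u \right)} = -2 + 3 u$ ($Y{\left(o,u \right)} = \left(\left(-3 + u\right) 0 o + 3 u\right) - 2 = \left(0 o + 3 u\right) - 2 = \left(0 + 3 u\right) - 2 = 3 u - 2 = -2 + 3 u$)
$Q{\left(q,H \right)} = 27 - \frac{3}{-154 + H} + 3 q$ ($Q{\left(q,H \right)} = 27 + 3 \left(q - \frac{1}{-154 + H}\right) = 27 + \left(- \frac{3}{-154 + H} + 3 q\right) = 27 - \frac{3}{-154 + H} + 3 q$)
$\frac{1}{Q{\left(Y{\left(-2,-8 \right)},w \right)}} = \frac{1}{3 \frac{1}{-154 + 291} \left(-1387 - 154 \left(-2 + 3 \left(-8\right)\right) + 9 \cdot 291 + 291 \left(-2 + 3 \left(-8\right)\right)\right)} = \frac{1}{3 \cdot \frac{1}{137} \left(-1387 - 154 \left(-2 - 24\right) + 2619 + 291 \left(-2 - 24\right)\right)} = \frac{1}{3 \cdot \frac{1}{137} \left(-1387 - -4004 + 2619 + 291 \left(-26\right)\right)} = \frac{1}{3 \cdot \frac{1}{137} \left(-1387 + 4004 + 2619 - 7566\right)} = \frac{1}{3 \cdot \frac{1}{137} \left(-2330\right)} = \frac{1}{- \frac{6990}{137}} = - \frac{137}{6990}$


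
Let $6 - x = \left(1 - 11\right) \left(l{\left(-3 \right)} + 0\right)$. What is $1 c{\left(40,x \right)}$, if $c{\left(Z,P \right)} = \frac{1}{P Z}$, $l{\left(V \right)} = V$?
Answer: $- \frac{1}{960} \approx -0.0010417$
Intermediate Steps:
$x = -24$ ($x = 6 - \left(1 - 11\right) \left(-3 + 0\right) = 6 - \left(-10\right) \left(-3\right) = 6 - 30 = -24$)
$c{\left(Z,P \right)} = \frac{1}{P Z}$
$1 c{\left(40,x \right)} = 1 \frac{1}{\left(-24\right) 40} = 1 \left(\left(- \frac{1}{24}\right) \frac{1}{40}\right) = 1 \left(- \frac{1}{960}\right) = - \frac{1}{960}$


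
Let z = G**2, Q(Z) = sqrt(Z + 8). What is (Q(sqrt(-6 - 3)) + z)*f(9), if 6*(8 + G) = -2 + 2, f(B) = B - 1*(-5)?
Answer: 896 + 14*sqrt(8 + 3*I) ≈ 936.27 + 7.3015*I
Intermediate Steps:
f(B) = 5 + B (f(B) = B + 5 = 5 + B)
Q(Z) = sqrt(8 + Z)
G = -8 (G = -8 + (-2 + 2)/6 = -8 + (1/6)*0 = -8 + 0 = -8)
z = 64 (z = (-8)**2 = 64)
(Q(sqrt(-6 - 3)) + z)*f(9) = (sqrt(8 + sqrt(-6 - 3)) + 64)*(5 + 9) = (sqrt(8 + sqrt(-9)) + 64)*14 = (sqrt(8 + 3*I) + 64)*14 = (64 + sqrt(8 + 3*I))*14 = 896 + 14*sqrt(8 + 3*I)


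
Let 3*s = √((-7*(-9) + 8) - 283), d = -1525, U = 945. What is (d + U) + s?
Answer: -580 + 2*I*√53/3 ≈ -580.0 + 4.8534*I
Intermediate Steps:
s = 2*I*√53/3 (s = √((-7*(-9) + 8) - 283)/3 = √((63 + 8) - 283)/3 = √(71 - 283)/3 = √(-212)/3 = (2*I*√53)/3 = 2*I*√53/3 ≈ 4.8534*I)
(d + U) + s = (-1525 + 945) + 2*I*√53/3 = -580 + 2*I*√53/3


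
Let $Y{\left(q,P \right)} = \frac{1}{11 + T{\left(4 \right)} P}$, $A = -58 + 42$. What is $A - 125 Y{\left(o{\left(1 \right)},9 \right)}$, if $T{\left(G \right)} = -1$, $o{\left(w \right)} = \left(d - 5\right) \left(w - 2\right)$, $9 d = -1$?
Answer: $- \frac{157}{2} \approx -78.5$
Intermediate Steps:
$d = - \frac{1}{9}$ ($d = \frac{1}{9} \left(-1\right) = - \frac{1}{9} \approx -0.11111$)
$o{\left(w \right)} = \frac{92}{9} - \frac{46 w}{9}$ ($o{\left(w \right)} = \left(- \frac{1}{9} - 5\right) \left(w - 2\right) = - \frac{46 \left(-2 + w\right)}{9} = \frac{92}{9} - \frac{46 w}{9}$)
$A = -16$
$Y{\left(q,P \right)} = \frac{1}{11 - P}$
$A - 125 Y{\left(o{\left(1 \right)},9 \right)} = -16 - \frac{125}{11 - 9} = -16 - \frac{125}{2} = - \frac{157}{2}$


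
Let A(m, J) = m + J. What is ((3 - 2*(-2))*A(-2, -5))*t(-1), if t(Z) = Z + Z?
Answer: 98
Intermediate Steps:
t(Z) = 2*Z
A(m, J) = J + m
((3 - 2*(-2))*A(-2, -5))*t(-1) = ((3 - 2*(-2))*(-5 - 2))*(2*(-1)) = ((3 + 4)*(-7))*(-2) = (7*(-7))*(-2) = -49*(-2) = 98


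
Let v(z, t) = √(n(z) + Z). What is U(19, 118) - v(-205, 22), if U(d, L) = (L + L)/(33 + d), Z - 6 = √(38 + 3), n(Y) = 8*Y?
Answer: 59/13 - √(-1634 + √41) ≈ 4.5385 - 40.344*I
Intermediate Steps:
Z = 6 + √41 (Z = 6 + √(38 + 3) = 6 + √41 ≈ 12.403)
v(z, t) = √(6 + √41 + 8*z) (v(z, t) = √(8*z + (6 + √41)) = √(6 + √41 + 8*z))
U(d, L) = 2*L/(33 + d) (U(d, L) = (2*L)/(33 + d) = 2*L/(33 + d))
U(19, 118) - v(-205, 22) = 2*118/(33 + 19) - √(6 + √41 + 8*(-205)) = 2*118/52 - √(6 + √41 - 1640) = 2*118*(1/52) - √(-1634 + √41) = 59/13 - √(-1634 + √41)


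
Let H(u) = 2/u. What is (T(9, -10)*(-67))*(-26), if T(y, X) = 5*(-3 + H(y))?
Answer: -217750/9 ≈ -24194.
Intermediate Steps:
T(y, X) = -15 + 10/y (T(y, X) = 5*(-3 + 2/y) = -15 + 10/y)
(T(9, -10)*(-67))*(-26) = ((-15 + 10/9)*(-67))*(-26) = -125/9*(-67)*(-26) = (8375/9)*(-26) = -217750/9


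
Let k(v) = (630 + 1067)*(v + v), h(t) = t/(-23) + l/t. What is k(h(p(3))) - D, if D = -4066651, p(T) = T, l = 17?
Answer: 281895427/69 ≈ 4.0854e+6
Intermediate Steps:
h(t) = 17/t - t/23 (h(t) = t/(-23) + 17/t = t*(-1/23) + 17/t = -t/23 + 17/t = 17/t - t/23)
k(v) = 3394*v (k(v) = 1697*(2*v) = 3394*v)
k(h(p(3))) - D = 3394*(17/3 - 1/23*3) - 1*(-4066651) = 3394*(17*(⅓) - 3/23) + 4066651 = 3394*(17/3 - 3/23) + 4066651 = 3394*(382/69) + 4066651 = 1296508/69 + 4066651 = 281895427/69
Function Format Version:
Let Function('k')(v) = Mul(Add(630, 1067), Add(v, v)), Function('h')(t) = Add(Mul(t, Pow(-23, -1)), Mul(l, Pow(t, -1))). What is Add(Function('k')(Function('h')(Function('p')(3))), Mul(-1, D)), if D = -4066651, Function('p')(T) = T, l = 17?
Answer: Rational(281895427, 69) ≈ 4.0854e+6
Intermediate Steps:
Function('h')(t) = Add(Mul(17, Pow(t, -1)), Mul(Rational(-1, 23), t)) (Function('h')(t) = Add(Mul(t, Pow(-23, -1)), Mul(17, Pow(t, -1))) = Add(Mul(t, Rational(-1, 23)), Mul(17, Pow(t, -1))) = Add(Mul(Rational(-1, 23), t), Mul(17, Pow(t, -1))) = Add(Mul(17, Pow(t, -1)), Mul(Rational(-1, 23), t)))
Function('k')(v) = Mul(3394, v) (Function('k')(v) = Mul(1697, Mul(2, v)) = Mul(3394, v))
Add(Function('k')(Function('h')(Function('p')(3))), Mul(-1, D)) = Add(Mul(3394, Add(Mul(17, Pow(3, -1)), Mul(Rational(-1, 23), 3))), Mul(-1, -4066651)) = Add(Mul(3394, Add(Mul(17, Rational(1, 3)), Rational(-3, 23))), 4066651) = Add(Mul(3394, Add(Rational(17, 3), Rational(-3, 23))), 4066651) = Add(Mul(3394, Rational(382, 69)), 4066651) = Add(Rational(1296508, 69), 4066651) = Rational(281895427, 69)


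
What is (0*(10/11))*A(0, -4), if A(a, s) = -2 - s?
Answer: 0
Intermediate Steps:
(0*(10/11))*A(0, -4) = (0*(10/11))*(-2 - 1*(-4)) = (0*(10*(1/11)))*(-2 + 4) = (0*(10/11))*2 = 0*2 = 0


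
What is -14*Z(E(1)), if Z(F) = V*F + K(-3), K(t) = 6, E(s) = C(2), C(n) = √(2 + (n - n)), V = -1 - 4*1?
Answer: -84 + 70*√2 ≈ 14.995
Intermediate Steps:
V = -5 (V = -1 - 4 = -5)
C(n) = √2 (C(n) = √(2 + 0) = √2)
E(s) = √2
Z(F) = 6 - 5*F (Z(F) = -5*F + 6 = 6 - 5*F)
-14*Z(E(1)) = -14*(6 - 5*√2) = -84 + 70*√2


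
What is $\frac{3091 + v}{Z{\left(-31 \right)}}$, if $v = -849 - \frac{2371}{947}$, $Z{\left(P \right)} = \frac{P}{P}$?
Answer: $\frac{2120803}{947} \approx 2239.5$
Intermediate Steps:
$Z{\left(P \right)} = 1$
$v = - \frac{806374}{947}$ ($v = -849 - \frac{2371}{947} = - \frac{806374}{947} \approx -851.5$)
$\frac{3091 + v}{Z{\left(-31 \right)}} = \frac{3091 - \frac{806374}{947}}{1} = \frac{2120803}{947} \cdot 1 = \frac{2120803}{947}$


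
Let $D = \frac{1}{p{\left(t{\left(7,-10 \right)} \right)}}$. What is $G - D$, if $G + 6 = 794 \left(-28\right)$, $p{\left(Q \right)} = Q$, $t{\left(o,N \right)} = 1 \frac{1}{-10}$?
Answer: $-22228$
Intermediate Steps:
$t{\left(o,N \right)} = - \frac{1}{10}$ ($t{\left(o,N \right)} = 1 \left(- \frac{1}{10}\right) = - \frac{1}{10}$)
$G = -22238$ ($G = -6 + 794 \left(-28\right) = -6 - 22232 = -22238$)
$D = -10$ ($D = \frac{1}{- \frac{1}{10}} = -10$)
$G - D = -22238 - -10 = -22238 + 10 = -22228$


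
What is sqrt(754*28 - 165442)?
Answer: I*sqrt(144330) ≈ 379.91*I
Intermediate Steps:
sqrt(754*28 - 165442) = sqrt(21112 - 165442) = sqrt(-144330) = I*sqrt(144330)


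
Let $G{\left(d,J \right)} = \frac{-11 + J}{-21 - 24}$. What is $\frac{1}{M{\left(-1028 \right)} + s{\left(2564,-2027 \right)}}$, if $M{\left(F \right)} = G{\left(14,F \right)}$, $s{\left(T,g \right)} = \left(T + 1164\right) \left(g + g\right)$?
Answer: $- \frac{45}{680098001} \approx -6.6167 \cdot 10^{-8}$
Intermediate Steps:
$G{\left(d,J \right)} = \frac{11}{45} - \frac{J}{45}$ ($G{\left(d,J \right)} = \frac{-11 + J}{-45} = \left(-11 + J\right) \left(- \frac{1}{45}\right) = \frac{11}{45} - \frac{J}{45}$)
$s{\left(T,g \right)} = 2 g \left(1164 + T\right)$ ($s{\left(T,g \right)} = \left(1164 + T\right) 2 g = 2 g \left(1164 + T\right)$)
$M{\left(F \right)} = \frac{11}{45} - \frac{F}{45}$
$\frac{1}{M{\left(-1028 \right)} + s{\left(2564,-2027 \right)}} = \frac{1}{\left(\frac{11}{45} - - \frac{1028}{45}\right) + 2 \left(-2027\right) \left(1164 + 2564\right)} = \frac{1}{\left(\frac{11}{45} + \frac{1028}{45}\right) + 2 \left(-2027\right) 3728} = \frac{1}{\frac{1039}{45} - 15113312} = \frac{1}{- \frac{680098001}{45}} = - \frac{45}{680098001}$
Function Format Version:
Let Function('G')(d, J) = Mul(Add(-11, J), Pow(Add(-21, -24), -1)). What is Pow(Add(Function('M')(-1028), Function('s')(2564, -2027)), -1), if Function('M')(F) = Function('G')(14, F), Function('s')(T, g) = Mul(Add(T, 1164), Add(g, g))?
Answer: Rational(-45, 680098001) ≈ -6.6167e-8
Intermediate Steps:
Function('G')(d, J) = Add(Rational(11, 45), Mul(Rational(-1, 45), J)) (Function('G')(d, J) = Mul(Add(-11, J), Pow(-45, -1)) = Mul(Add(-11, J), Rational(-1, 45)) = Add(Rational(11, 45), Mul(Rational(-1, 45), J)))
Function('s')(T, g) = Mul(2, g, Add(1164, T)) (Function('s')(T, g) = Mul(Add(1164, T), Mul(2, g)) = Mul(2, g, Add(1164, T)))
Function('M')(F) = Add(Rational(11, 45), Mul(Rational(-1, 45), F))
Pow(Add(Function('M')(-1028), Function('s')(2564, -2027)), -1) = Pow(Add(Add(Rational(11, 45), Mul(Rational(-1, 45), -1028)), Mul(2, -2027, Add(1164, 2564))), -1) = Pow(Add(Add(Rational(11, 45), Rational(1028, 45)), Mul(2, -2027, 3728)), -1) = Pow(Add(Rational(1039, 45), -15113312), -1) = Pow(Rational(-680098001, 45), -1) = Rational(-45, 680098001)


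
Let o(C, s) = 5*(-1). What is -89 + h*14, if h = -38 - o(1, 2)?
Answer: -551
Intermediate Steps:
o(C, s) = -5
h = -33 (h = -38 - 1*(-5) = -38 + 5 = -33)
-89 + h*14 = -89 - 33*14 = -89 - 462 = -551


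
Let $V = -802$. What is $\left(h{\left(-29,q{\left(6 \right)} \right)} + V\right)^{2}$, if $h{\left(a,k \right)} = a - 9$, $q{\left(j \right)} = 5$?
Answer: $705600$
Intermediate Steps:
$h{\left(a,k \right)} = -9 + a$
$\left(h{\left(-29,q{\left(6 \right)} \right)} + V\right)^{2} = \left(\left(-9 - 29\right) - 802\right)^{2} = \left(-38 - 802\right)^{2} = \left(-840\right)^{2} = 705600$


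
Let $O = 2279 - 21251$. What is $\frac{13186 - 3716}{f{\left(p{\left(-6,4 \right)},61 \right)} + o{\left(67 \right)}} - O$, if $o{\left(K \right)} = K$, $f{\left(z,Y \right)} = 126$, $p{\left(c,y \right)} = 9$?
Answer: $\frac{3671066}{193} \approx 19021.0$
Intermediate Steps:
$O = -18972$
$\frac{13186 - 3716}{f{\left(p{\left(-6,4 \right)},61 \right)} + o{\left(67 \right)}} - O = \frac{13186 - 3716}{126 + 67} - -18972 = \frac{9470}{193} + 18972 = \frac{3671066}{193}$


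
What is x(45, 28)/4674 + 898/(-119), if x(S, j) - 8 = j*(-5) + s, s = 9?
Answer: -34243/4522 ≈ -7.5725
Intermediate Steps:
x(S, j) = 17 - 5*j (x(S, j) = 8 + (j*(-5) + 9) = 8 + (-5*j + 9) = 8 + (9 - 5*j) = 17 - 5*j)
x(45, 28)/4674 + 898/(-119) = (17 - 5*28)/4674 + 898/(-119) = (17 - 140)*(1/4674) + 898*(-1/119) = -123*1/4674 - 898/119 = -1/38 - 898/119 = -34243/4522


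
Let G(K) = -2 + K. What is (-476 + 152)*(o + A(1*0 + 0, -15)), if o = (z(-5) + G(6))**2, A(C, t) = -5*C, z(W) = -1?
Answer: -2916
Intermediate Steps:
o = 9 (o = (-1 + (-2 + 6))**2 = (-1 + 4)**2 = 3**2 = 9)
(-476 + 152)*(o + A(1*0 + 0, -15)) = (-476 + 152)*(9 - 5*(1*0 + 0)) = -324*(9 - 5*(0 + 0)) = -324*(9 - 5*0) = -324*(9 + 0) = -324*9 = -2916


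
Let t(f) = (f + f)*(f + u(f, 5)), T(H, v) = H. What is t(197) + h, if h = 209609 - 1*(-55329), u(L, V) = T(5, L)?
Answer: 344526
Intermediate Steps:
u(L, V) = 5
h = 264938 (h = 209609 + 55329 = 264938)
t(f) = 2*f*(5 + f) (t(f) = (f + f)*(f + 5) = (2*f)*(5 + f) = 2*f*(5 + f))
t(197) + h = 2*197*(5 + 197) + 264938 = 2*197*202 + 264938 = 79588 + 264938 = 344526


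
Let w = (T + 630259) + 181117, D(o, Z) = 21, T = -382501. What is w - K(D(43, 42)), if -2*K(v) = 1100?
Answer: 429425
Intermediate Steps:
K(v) = -550 (K(v) = -1/2*1100 = -550)
w = 428875 (w = (-382501 + 630259) + 181117 = 247758 + 181117 = 428875)
w - K(D(43, 42)) = 428875 - 1*(-550) = 428875 + 550 = 429425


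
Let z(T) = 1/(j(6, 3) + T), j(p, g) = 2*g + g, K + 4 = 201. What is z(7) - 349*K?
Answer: -1100047/16 ≈ -68753.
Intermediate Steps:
K = 197 (K = -4 + 201 = 197)
j(p, g) = 3*g
z(T) = 1/(9 + T) (z(T) = 1/(3*3 + T) = 1/(9 + T))
z(7) - 349*K = 1/(9 + 7) - 349*197 = 1/16 - 68753 = -1100047/16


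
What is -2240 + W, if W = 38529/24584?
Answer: -55029631/24584 ≈ -2238.4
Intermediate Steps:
W = 38529/24584 (W = 38529*(1/24584) = 38529/24584 ≈ 1.5672)
-2240 + W = -2240 + 38529/24584 = -55029631/24584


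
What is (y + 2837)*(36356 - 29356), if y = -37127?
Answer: -240030000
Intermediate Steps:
(y + 2837)*(36356 - 29356) = (-37127 + 2837)*(36356 - 29356) = -34290*7000 = -240030000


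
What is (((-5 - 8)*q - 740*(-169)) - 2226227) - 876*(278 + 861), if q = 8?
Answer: -3099035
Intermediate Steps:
(((-5 - 8)*q - 740*(-169)) - 2226227) - 876*(278 + 861) = (((-5 - 8)*8 - 740*(-169)) - 2226227) - 876*(278 + 861) = ((-13*8 + 125060) - 2226227) - 876*1139 = ((-104 + 125060) - 2226227) - 997764 = (124956 - 2226227) - 997764 = -2101271 - 997764 = -3099035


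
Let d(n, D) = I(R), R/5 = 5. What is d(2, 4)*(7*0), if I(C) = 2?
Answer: 0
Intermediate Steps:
R = 25 (R = 5*5 = 25)
d(n, D) = 2
d(2, 4)*(7*0) = 2*(7*0) = 2*0 = 0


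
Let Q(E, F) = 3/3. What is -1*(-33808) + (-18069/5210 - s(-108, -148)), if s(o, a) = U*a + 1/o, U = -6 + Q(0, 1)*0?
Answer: 9260739679/281340 ≈ 32917.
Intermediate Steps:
Q(E, F) = 1 (Q(E, F) = 3*(⅓) = 1)
U = -6 (U = -6 + 1*0 = -6 + 0 = -6)
s(o, a) = 1/o - 6*a (s(o, a) = -6*a + 1/o = 1/o - 6*a)
-1*(-33808) + (-18069/5210 - s(-108, -148)) = -1*(-33808) + (-18069/5210 - (1/(-108) - 6*(-148))) = 33808 + (-18069*1/5210 - (-1/108 + 888)) = 33808 + (-18069/5210 - 1*95903/108) = 33808 + (-18069/5210 - 95903/108) = 33808 - 250803041/281340 = 9260739679/281340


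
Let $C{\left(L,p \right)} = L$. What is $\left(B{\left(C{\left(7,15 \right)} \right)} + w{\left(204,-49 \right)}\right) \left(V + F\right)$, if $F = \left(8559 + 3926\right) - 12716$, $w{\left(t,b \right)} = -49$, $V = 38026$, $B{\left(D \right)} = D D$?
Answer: $0$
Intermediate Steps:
$B{\left(D \right)} = D^{2}$
$F = -231$ ($F = 12485 - 12716 = -231$)
$\left(B{\left(C{\left(7,15 \right)} \right)} + w{\left(204,-49 \right)}\right) \left(V + F\right) = \left(7^{2} - 49\right) \left(38026 - 231\right) = \left(49 - 49\right) 37795 = 0 \cdot 37795 = 0$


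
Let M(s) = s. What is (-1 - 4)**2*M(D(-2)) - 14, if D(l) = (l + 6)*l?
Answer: -214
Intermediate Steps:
D(l) = l*(6 + l) (D(l) = (6 + l)*l = l*(6 + l))
(-1 - 4)**2*M(D(-2)) - 14 = (-1 - 4)**2*(-2*(6 - 2)) - 14 = (-5)**2*(-2*4) - 14 = 25*(-8) - 14 = -200 - 14 = -214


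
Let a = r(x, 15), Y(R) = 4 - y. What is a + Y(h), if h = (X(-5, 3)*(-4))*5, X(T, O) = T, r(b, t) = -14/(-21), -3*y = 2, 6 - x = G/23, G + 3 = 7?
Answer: 16/3 ≈ 5.3333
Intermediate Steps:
G = 4 (G = -3 + 7 = 4)
x = 134/23 (x = 6 - 4/23 = 134/23 ≈ 5.8261)
y = -⅔ (y = -⅓*2 = -⅔ ≈ -0.66667)
r(b, t) = ⅔ (r(b, t) = -14*(-1/21) = ⅔)
h = 100 (h = -5*(-4)*5 = 20*5 = 100)
Y(R) = 14/3 (Y(R) = 4 - 1*(-⅔) = 4 + ⅔ = 14/3)
a = ⅔ ≈ 0.66667
a + Y(h) = ⅔ + 14/3 = 16/3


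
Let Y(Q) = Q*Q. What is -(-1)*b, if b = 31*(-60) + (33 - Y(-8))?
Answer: -1891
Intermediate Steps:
Y(Q) = Q²
b = -1891 (b = 31*(-60) + (33 - 1*(-8)²) = -1860 + (33 - 1*64) = -1860 + (33 - 64) = -1860 - 31 = -1891)
-(-1)*b = -(-1)*(-1891) = -1*1891 = -1891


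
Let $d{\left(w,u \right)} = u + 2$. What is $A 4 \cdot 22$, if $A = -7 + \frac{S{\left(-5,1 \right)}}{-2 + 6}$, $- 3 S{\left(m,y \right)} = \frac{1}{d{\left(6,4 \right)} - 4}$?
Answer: $- \frac{1859}{3} \approx -619.67$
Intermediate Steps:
$d{\left(w,u \right)} = 2 + u$
$S{\left(m,y \right)} = - \frac{1}{6}$ ($S{\left(m,y \right)} = - \frac{1}{3 \left(\left(2 + 4\right) - 4\right)} = - \frac{1}{3 \left(6 - 4\right)} = - \frac{1}{3 \cdot 2} = \left(- \frac{1}{3}\right) \frac{1}{2} = - \frac{1}{6}$)
$A = - \frac{169}{24}$ ($A = -7 - \frac{1}{6 \left(-2 + 6\right)} = -7 - \frac{1}{6 \cdot 4} = -7 - \frac{1}{24} = - \frac{169}{24} \approx -7.0417$)
$A 4 \cdot 22 = \left(- \frac{169}{24}\right) 4 \cdot 22 = \left(- \frac{169}{6}\right) 22 = - \frac{1859}{3}$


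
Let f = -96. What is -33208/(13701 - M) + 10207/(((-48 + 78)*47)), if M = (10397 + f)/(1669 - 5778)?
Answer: 7646718769/1587877422 ≈ 4.8157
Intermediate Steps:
M = -10301/4109 (M = (10397 - 96)/(1669 - 5778) = 10301/(-4109) = 10301*(-1/4109) = -10301/4109 ≈ -2.5069)
-33208/(13701 - M) + 10207/(((-48 + 78)*47)) = -33208/(13701 - 1*(-10301/4109)) + 10207/(((-48 + 78)*47)) = -33208/(13701 + 10301/4109) + 10207/((30*47)) = -33208/56307710/4109 + 10207/1410 = -33208*4109/56307710 + 10207*(1/1410) = -68225836/28153855 + 10207/1410 = 7646718769/1587877422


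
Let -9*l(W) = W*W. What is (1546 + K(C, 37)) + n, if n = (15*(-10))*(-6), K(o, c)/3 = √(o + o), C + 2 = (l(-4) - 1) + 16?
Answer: 2446 + √202 ≈ 2460.2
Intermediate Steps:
l(W) = -W²/9 (l(W) = -W*W/9 = -W²/9)
C = 101/9 (C = -2 + ((-⅑*(-4)² - 1) + 16) = -2 + ((-⅑*16 - 1) + 16) = -2 + ((-16/9 - 1) + 16) = -2 + (-25/9 + 16) = -2 + 119/9 = 101/9 ≈ 11.222)
K(o, c) = 3*√2*√o (K(o, c) = 3*√(o + o) = 3*√(2*o) = 3*(√2*√o) = 3*√2*√o)
n = 900 (n = -150*(-6) = 900)
(1546 + K(C, 37)) + n = (1546 + 3*√2*√(101/9)) + 900 = (1546 + 3*√2*(√101/3)) + 900 = (1546 + √202) + 900 = 2446 + √202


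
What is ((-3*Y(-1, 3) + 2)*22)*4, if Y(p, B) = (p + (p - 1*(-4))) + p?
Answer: -88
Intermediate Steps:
Y(p, B) = 4 + 3*p (Y(p, B) = (p + (p + 4)) + p = (p + (4 + p)) + p = (4 + 2*p) + p = 4 + 3*p)
((-3*Y(-1, 3) + 2)*22)*4 = ((-3*(4 + 3*(-1)) + 2)*22)*4 = ((-3*(4 - 3) + 2)*22)*4 = ((-3*1 + 2)*22)*4 = ((-3 + 2)*22)*4 = -1*22*4 = -22*4 = -88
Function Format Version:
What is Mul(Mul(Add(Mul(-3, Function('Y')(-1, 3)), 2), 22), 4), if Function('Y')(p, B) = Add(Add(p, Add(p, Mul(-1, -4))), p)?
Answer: -88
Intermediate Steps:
Function('Y')(p, B) = Add(4, Mul(3, p)) (Function('Y')(p, B) = Add(Add(p, Add(p, 4)), p) = Add(Add(p, Add(4, p)), p) = Add(Add(4, Mul(2, p)), p) = Add(4, Mul(3, p)))
Mul(Mul(Add(Mul(-3, Function('Y')(-1, 3)), 2), 22), 4) = Mul(Mul(Add(Mul(-3, Add(4, Mul(3, -1))), 2), 22), 4) = Mul(Mul(Add(Mul(-3, Add(4, -3)), 2), 22), 4) = Mul(Mul(Add(Mul(-3, 1), 2), 22), 4) = Mul(Mul(Add(-3, 2), 22), 4) = Mul(Mul(-1, 22), 4) = Mul(-22, 4) = -88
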